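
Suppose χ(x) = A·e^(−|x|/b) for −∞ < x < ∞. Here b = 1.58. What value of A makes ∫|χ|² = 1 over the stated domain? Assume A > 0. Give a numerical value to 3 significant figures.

A ≈ 0.796

We need A² ∫|f|² dx = 1, taking the integral from −∞ to ∞.
Carrying out the integral gives A² · b.
With b = 1.58: A² = 0.6329 and A = 0.7956.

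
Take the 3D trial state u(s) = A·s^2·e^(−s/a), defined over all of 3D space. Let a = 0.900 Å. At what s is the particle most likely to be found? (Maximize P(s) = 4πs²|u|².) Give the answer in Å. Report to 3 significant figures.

Differentiate P(s) = 4πs²|u|² with respect to s and set to zero.
This gives s = 3·a.
With a = 0.900, the most probable radial distance is 2.700 Å.

s ≈ 2.70 Å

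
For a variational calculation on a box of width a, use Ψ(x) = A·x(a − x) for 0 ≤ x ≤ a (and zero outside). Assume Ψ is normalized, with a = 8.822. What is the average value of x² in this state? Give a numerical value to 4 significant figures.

⟨x^2⟩ ≈ 22.24

By definition ⟨x²⟩ = ∫ x^2 |Ψ(x)|² dx.
Since the A² factors cancel between numerator and denominator, ⟨x²⟩ = 2·a^2/7.
With a = 8.822, ⟨x^2⟩ = 22.236.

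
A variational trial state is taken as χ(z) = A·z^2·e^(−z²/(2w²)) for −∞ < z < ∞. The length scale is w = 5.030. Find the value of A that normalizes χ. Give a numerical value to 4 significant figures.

A ≈ 0.01528

Normalization requires ∫|χ|² dz = 1, integrated from −∞ to ∞.
Using the Gaussian integral ∫_{−∞}^{∞} e^(−αz²) dz = √(π/α), ∫|χ|² dz = A²·(3·√(π)·w^5/4).
Hence A² = 1/[3·√(π)·w^5/4].
Substituting w = 5.030 gives A² = 0.00023363, so A = 0.015285.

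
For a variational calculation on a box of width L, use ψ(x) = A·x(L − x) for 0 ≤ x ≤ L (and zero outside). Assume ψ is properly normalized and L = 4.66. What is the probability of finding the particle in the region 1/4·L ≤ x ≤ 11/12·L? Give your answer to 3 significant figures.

The probability is P = ∫ |ψ|² dx over [1/4·L, 11/12·L].
The normalization integral ∫|ψ|²dx over the whole domain equals L^5/30·A², and A² cancels in the ratio.
Let u = x/L; then A² and the length scale cancel, so P = ∫_{1/4}^{11/12} u^2·(1 - u)^2 du ÷ ∫_{0}^{1} u^2·(1 - u)^2 du.
An antiderivative of u^2·(1 - u)^2 is u^3·(6·u^2 - 15·u + 10)/30; evaluating from 1/4 to 11/12 gives ≈ 0.029713, while the full integral is 1/30.
This works out to P = 4621/5184.

P ≈ 0.891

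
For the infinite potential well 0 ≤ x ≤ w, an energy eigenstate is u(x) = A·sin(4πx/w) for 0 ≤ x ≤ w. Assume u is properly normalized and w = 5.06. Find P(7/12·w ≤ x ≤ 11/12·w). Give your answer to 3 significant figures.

|u|² is the probability density, so P = ∫_{7/12·w}^{11/12·w} |u|² dx.
Since A² = 1/(w/2), this is the region integral divided by the full normalization integral.
In terms of t = x/w (A² and the length scale cancel between numerator and denominator), P = [∫_{7/12}^{11/12} sin(4·π·t)^2 dt] / [∫_{0}^{1} sin(4·π·t)^2 dt].
Using ∫ sin(4·π·t)^2 dt = t/2 - sin(4·π·t)·cos(4·π·t)/(8·π), the numerator is √(3)/(16·π) + 1/6 and the denominator is 1/2.
Taking the ratio, P = (√(3)/8 + π/3)/π.

P ≈ 0.402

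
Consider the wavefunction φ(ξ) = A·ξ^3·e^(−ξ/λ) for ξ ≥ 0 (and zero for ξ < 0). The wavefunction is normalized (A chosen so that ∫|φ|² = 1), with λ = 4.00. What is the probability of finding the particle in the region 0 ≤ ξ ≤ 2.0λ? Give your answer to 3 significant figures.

P ≈ 0.111

The probability is P = ∫ |φ|² dξ over [0, 2.0λ].
The normalization integral ∫|φ|²dξ over the whole domain equals 45·λ^7/8·A², and A² cancels in the ratio.
In terms of u = ξ/λ (A² and the length scale cancel between numerator and denominator), P = [∫_{0}^{2.0} u^6·e^(-2·u) du] / [∫_{0}^{∞} u^6·e^(-2·u) du].
An antiderivative of u^6·e^(-2·u) is -(4·u^6 + 12·u^5 + 30·u^4 + 60·u^3 + 90·u^2 + 90·u + 45)·e^(-2·u)/8; evaluating from 0 to 2.0 gives 45/8 - 2185·e^(-4)/8, while the full integral is 45/8.
Evaluating gives P = 0.1107.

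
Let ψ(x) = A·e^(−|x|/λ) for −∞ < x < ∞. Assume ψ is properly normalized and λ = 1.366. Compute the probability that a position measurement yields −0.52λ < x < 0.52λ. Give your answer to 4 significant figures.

P ≈ 0.6465

|ψ|² is the probability density, so P = ∫_{−0.52λ}^{0.52λ} |ψ|² dx.
The normalization integral ∫|ψ|²dx over the whole domain equals λ·A², and A² cancels in the ratio.
Both integrals are even about x = 0, so only the x ≥ 0 halves are needed (the factors of 2 cancel). Let u = x/λ; then A² and the length scale cancel, so P = ∫_{0}^{0.52} e^(-2·u) du ÷ ∫_{0}^{∞} e^(-2·u) du.
An antiderivative of e^(-2·u) is -e^(-2·u)/2; evaluating from 0 to 0.52 gives 1/2 - e^(-26/25)/2, while the full integral is 1/2.
Taking the ratio, P = 0.64655.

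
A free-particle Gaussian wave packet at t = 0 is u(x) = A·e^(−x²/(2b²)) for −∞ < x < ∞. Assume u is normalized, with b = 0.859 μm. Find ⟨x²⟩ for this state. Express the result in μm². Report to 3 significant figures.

⟨x^2⟩ ≈ 0.369 μm^2

The expectation value is the |u|²-weighted average of x^2: ∫ x^2|u|² dx.
The ratio of the moment integral to the normalization integral gives ⟨x²⟩ = b^2/2.
With b = 0.859, ⟨x^2⟩ = 0.3689.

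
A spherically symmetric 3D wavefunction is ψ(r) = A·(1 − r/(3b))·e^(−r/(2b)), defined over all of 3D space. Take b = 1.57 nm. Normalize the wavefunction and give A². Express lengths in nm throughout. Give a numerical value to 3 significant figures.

The normalization condition is ∫|ψ|² 4πr² dr = 1 from 0 to ∞.
The angular integral contributes 4π, leaving ∫₀^∞ r²|ψ|² dr.
With ∫₀^∞ r^4 e^(−αr) dr = 4!/α^5, ∫|ψ|² 4πr² dr = A²·(8·π·b^3/3).
So A² = (8·π·b^3/3)^(−1).
Substituting b = 1.57 gives A² = 0.03084, so A = 0.1756.

A^2 ≈ 0.0308 nm^(-3)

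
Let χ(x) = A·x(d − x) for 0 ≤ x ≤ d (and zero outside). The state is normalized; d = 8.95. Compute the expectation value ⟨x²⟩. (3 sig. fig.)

⟨x^2⟩ ≈ 22.9

By definition ⟨x²⟩ = ∫ x^2 |χ(x)|² dx.
Expanding the polynomial and integrating term by term, since the A² factors cancel between numerator and denominator, ⟨x²⟩ = 2·d^2/7.
With d = 8.95, ⟨x^2⟩ = 22.89.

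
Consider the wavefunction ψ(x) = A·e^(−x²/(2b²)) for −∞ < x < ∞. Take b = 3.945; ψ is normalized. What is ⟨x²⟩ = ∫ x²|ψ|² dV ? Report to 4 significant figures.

⟨x^2⟩ ≈ 7.782

⟨x²⟩ = ∫ x^2 |ψ|² dx over the full domain.
With ∫_{−∞}^{∞} x^(2m) e^(−αx²) dx = (2m−1)!!·√π / (2^m α^(m+1/2)), since the A² factors cancel between numerator and denominator, ⟨x²⟩ = b^2/2.
With b = 3.945, ⟨x^2⟩ = 7.7815.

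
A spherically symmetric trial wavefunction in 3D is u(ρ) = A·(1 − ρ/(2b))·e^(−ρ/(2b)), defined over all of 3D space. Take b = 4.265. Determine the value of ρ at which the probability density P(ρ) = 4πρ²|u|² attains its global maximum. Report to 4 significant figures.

ρ ≈ 22.33

Differentiate P(ρ) = 4πρ²|u|² with respect to ρ and set to zero.
This gives ρ = b·(√(5) + 3).
With b = 4.265, the most probable radial distance is 22.332.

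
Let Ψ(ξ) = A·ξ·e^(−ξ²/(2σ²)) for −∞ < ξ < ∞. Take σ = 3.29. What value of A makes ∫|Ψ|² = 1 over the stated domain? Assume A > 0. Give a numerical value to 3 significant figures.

A ≈ 0.178

The normalization condition is ∫|Ψ|² dξ = 1 from −∞ to ∞.
Differentiating ∫e^(−αξ²) dξ = √(π/α) under α to get the higher moments, with Ψ = A·ξ·e^(−ξ²/(2σ²)), the integral evaluates to A²·[√(π)·σ^3/2].
Setting this equal to 1 gives A² = 1/(√(π)·σ^3/2).
With σ = 3.29: A² = 0.03169 and A = 0.1780.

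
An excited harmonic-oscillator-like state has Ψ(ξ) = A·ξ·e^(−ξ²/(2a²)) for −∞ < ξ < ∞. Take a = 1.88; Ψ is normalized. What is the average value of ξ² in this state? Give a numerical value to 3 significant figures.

By definition ⟨ξ²⟩ = ∫ ξ^2 |Ψ(ξ)|² dξ.
Differentiating ∫e^(−αξ²) dξ = √(π/α) under α to get the higher moments, the ratio of the moment integral to the normalization integral gives ⟨ξ²⟩ = 3·a^2/2.
With a = 1.88, ⟨ξ^2⟩ = 5.302.

⟨ξ^2⟩ ≈ 5.30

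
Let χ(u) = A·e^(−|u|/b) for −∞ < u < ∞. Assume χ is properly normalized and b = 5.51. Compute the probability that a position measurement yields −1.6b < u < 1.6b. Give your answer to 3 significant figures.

P ≈ 0.959

P = ∫_{−1.6b}^{1.6b} |χ(u)|² du.
With A² fixed by ∫|χ|² = 1, i.e. A² = (b)^(−1), substitute and integrate.
By symmetry take twice the u ≥ 0 contribution in numerator and denominator; the 2's cancel. In terms of t = u/b (A² and the length scale cancel between numerator and denominator), P = [∫_{0}^{1.6} e^(-2·t) dt] / [∫_{0}^{∞} e^(-2·t) dt].
Using ∫ e^(-2·t) dt = -e^(-2·t)/2, the numerator is 1/2 - e^(-16/5)/2 and the denominator is 1/2.
This works out to P = 0.9592.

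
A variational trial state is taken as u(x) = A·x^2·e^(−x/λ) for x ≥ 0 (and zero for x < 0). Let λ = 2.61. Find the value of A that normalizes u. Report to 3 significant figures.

A ≈ 0.105

We need A² ∫|f|² dx = 1, taking the integral from 0 to ∞.
With u = A·x^2·e^(−x/λ), the integral evaluates to A²·[3·λ^5/4].
So A² = (3·λ^5/4)^(−1).
Substituting λ = 2.61 gives A² = 0.01101, so A = 0.1049.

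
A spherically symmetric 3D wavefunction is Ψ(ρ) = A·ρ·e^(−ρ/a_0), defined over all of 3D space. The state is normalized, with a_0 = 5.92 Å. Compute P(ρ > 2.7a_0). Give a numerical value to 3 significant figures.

With dV = 4πρ²dρ, the probability is ∫|Ψ|² dV over ρ > 2.7a_0.
Normalization gives A² = 1/(3·π·a_0^5).
In terms of u = ρ/a_0 (A², 4π and the length scale all cancel between numerator and denominator), P = [∫_{2.7}^{∞} u^4·e^(-2·u) du] / [∫_{0}^{∞} u^4·e^(-2·u) du].
Using ∫ u^4·e^(-2·u) du = -(u^4/2 + u^3 + 3·u^2/2 + 3·u/2 + 3/4)·e^(-2·u), the numerator is ≈ 0.27998 and the denominator is 3/4.
The region integral divided by the full integral gives P = 0.3733.

P ≈ 0.373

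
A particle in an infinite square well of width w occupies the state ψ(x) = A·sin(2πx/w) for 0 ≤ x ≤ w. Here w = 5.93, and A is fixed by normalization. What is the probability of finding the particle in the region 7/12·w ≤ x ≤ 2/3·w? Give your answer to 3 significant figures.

P ≈ 0.0833

|ψ|² is the probability density, so P = ∫_{7/12·w}^{2/3·w} |ψ|² dx.
With A² fixed by ∫|ψ|² = 1, i.e. A² = (w/2)^(−1), substitute and integrate.
In terms of u = x/w (A² and the length scale cancel between numerator and denominator), P = [∫_{7/12}^{2/3} sin(2·π·u)^2 du] / [∫_{0}^{1} sin(2·π·u)^2 du].
With ∫ sin(2·π·u)^2 du = u/2 - sin(4·π·u)/(8·π) + C, the region integral is 1/24 and the full one is 1/2.
Evaluating gives P = 1/12.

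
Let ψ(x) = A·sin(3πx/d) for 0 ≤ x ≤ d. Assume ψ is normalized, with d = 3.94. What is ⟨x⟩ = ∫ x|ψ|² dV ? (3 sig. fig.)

⟨x⟩ ≈ 1.97

By definition ⟨x⟩ = ∫ x |ψ(x)|² dx.
The ratio of the moment integral to the normalization integral gives ⟨x⟩ = d/2.
Putting d = 3.94 gives 1.970.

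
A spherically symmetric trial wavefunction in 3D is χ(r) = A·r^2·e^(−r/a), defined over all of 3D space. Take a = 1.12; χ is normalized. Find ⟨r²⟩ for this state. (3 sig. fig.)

⟨r^2⟩ ≈ 17.6

By definition ⟨r²⟩ = ∫ r^2 |χ(r)|² 4πr² dr.
Recall ∫₀^∞ r^m e^(−r/β) dr = m!·β^(m+1), evaluating both integrals, ⟨r²⟩ = 14·a^2.
Putting a = 1.12 gives 17.56.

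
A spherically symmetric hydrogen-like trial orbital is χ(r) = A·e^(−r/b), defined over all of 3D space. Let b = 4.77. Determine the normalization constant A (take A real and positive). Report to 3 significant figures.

A ≈ 0.0542

Normalization requires ∫|χ|² 4πr² dr = 1, integrated from 0 to ∞.
In 3D with spherical symmetry the volume element is 4πr² dr.
Recall ∫₀^∞ r^m e^(−r/β) dr = m!·β^(m+1), ∫|χ|² 4πr² dr = A²·(π·b^3).
So A² = (π·b^3)^(−1).
Substituting b = 4.77 gives A² = 0.002933, so A = 0.05416.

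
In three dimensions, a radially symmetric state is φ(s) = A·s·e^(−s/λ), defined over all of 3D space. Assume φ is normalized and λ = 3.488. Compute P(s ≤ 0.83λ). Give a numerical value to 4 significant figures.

P ≈ 0.02714

Integrate the radial probability density 4πs²|φ|² over s ≤ 0.83λ.
Normalization gives A² = 1/(3·π·λ^5).
Substituting u = s/λ, A², 4π and the length scale all cancel in the ratio: P = ∫_{0}^{0.83} u^4·e^(-2·u) du / ∫_{0}^{∞} u^4·e^(-2·u) du.
With ∫ u^4·e^(-2·u) du = -(u^4/2 + u^3 + 3·u^2/2 + 3·u/2 + 3/4)·e^(-2·u) + C, the region integral is ≈ 0.0203552 and the full one is 3/4.
Taking the ratio yields P = 0.027140.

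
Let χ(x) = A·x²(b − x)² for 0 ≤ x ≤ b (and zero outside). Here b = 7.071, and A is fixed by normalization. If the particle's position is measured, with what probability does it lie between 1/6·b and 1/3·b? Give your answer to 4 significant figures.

P ≈ 0.1359

|χ|² is the probability density, so P = ∫_{1/6·b}^{1/3·b} |χ|² dx.
Since A² = 1/(b^9/630), this is the region integral divided by the full normalization integral.
Let u = x/b; then A² and the length scale cancel, so P = ∫_{1/6}^{1/3} u^4·(1 - u)^4 du ÷ ∫_{0}^{1} u^4·(1 - u)^4 du.
With ∫ u^4·(1 - u)^4 du = u^5·(70·u^4 - 315·u^3 + 540·u^2 - 420·u + 126)/630 + C, the region integral is ≈ 0.000215708 and the full one is 1/630.
Evaluating gives P = 0.13590.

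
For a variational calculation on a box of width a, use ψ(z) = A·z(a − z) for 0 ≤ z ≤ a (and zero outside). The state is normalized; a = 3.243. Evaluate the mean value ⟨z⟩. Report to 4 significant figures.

⟨z⟩ ≈ 1.622

By definition ⟨z⟩ = ∫ z |ψ(z)|² dz.
Expanding the polynomial and integrating term by term, evaluating both integrals, ⟨z⟩ = a/2.
With a = 3.243, ⟨z⟩ = 1.6215.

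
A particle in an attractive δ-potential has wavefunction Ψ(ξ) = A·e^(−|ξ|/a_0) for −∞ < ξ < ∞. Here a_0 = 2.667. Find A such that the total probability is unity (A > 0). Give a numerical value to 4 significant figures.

We need A² ∫|f|² dξ = 1, taking the integral from −∞ to ∞.
Using ∫₀^∞ ξⁿ e^(−αξ) dξ = n!/αⁿ⁺¹, with Ψ = A·e^(−|ξ|/a_0), the integral evaluates to A²·[a_0].
Hence A² = 1/[a_0].
Substituting a_0 = 2.667 gives A² = 0.37495, so A = 0.61233.

A ≈ 0.6123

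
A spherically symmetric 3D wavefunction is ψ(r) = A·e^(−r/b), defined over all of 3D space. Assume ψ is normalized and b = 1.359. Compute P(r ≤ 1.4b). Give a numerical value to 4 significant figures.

P = ∫ |ψ|² 4πr² dr over r ≤ 1.4b.
The full normalization integral is A²·[π·b^3] = 1, fixing A².
Let u = r/b; then A², 4π and the length scale all cancel, so P = ∫_{0}^{1.4} u^2·e^(-2·u) du ÷ ∫_{0}^{∞} u^2·e^(-2·u) du.
With ∫ u^2·e^(-2·u) du = -(2·u^2 + 2·u + 1)·e^(-2·u)/4 + C, the region integral is 1/4 - 193·e^(-14/5)/100 and the full one is 1/4.
This evaluates to P = 0.53055.

P ≈ 0.5305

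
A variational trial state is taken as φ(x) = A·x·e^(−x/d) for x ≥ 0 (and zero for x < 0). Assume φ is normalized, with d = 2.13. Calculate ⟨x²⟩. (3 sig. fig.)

⟨x^2⟩ ≈ 13.6

The expectation value is the |φ|²-weighted average of x^2: ∫ x^2|φ|² dx.
Evaluating both integrals, ⟨x²⟩ = 3·d^2.
With d = 2.13, ⟨x^2⟩ = 13.61.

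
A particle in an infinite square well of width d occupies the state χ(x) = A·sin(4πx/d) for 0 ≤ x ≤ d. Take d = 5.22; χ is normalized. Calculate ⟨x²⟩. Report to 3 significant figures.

The expectation value is the |χ|²-weighted average of x^2: ∫ x^2|χ|² dx.
Using sin²θ = (1 − cos 2θ)/2, since the A² factors cancel between numerator and denominator, ⟨x²⟩ = -d^2/(32·π^2) + d^2/3.
Putting d = 5.22 gives 8.997.

⟨x^2⟩ ≈ 9.00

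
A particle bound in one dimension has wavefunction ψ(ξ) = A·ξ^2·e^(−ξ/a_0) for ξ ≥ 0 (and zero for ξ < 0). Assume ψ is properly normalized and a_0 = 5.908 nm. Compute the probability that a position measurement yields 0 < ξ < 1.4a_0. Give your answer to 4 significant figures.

The probability is P = ∫ |ψ|² dξ over [0, 1.4a_0].
With A² fixed by ∫|ψ|² = 1, i.e. A² = (3·a_0^5/4)^(−1), substitute and integrate.
In terms of u = ξ/a_0 (A² and the length scale cancel between numerator and denominator), P = [∫_{0}^{1.4} u^4·e^(-2·u) du] / [∫_{0}^{∞} u^4·e^(-2·u) du].
An antiderivative of u^4·e^(-2·u) is -(u^4/2 + u^3 + 3·u^2/2 + 3·u/2 + 3/4)·e^(-2·u); evaluating from 0 to 1.4 gives ≈ 0.114243, while the full integral is 3/4.
Taking the ratio, P = 0.15232.

P ≈ 0.1523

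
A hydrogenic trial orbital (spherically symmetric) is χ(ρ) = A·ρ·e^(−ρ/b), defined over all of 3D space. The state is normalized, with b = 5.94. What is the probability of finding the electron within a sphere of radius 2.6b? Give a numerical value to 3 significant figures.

P ≈ 0.594

P = ∫ |χ|² 4πρ² dρ over ρ ≤ 2.6b.
A² is fixed by ∫₀^∞ 4πρ²|χ|² dρ = 1, i.e. A² = (3·π·b^5)^(−1).
Substituting u = ρ/b, A², 4π and the length scale all cancel in the ratio: P = ∫_{0}^{2.6} u^4·e^(-2·u) du / ∫_{0}^{∞} u^4·e^(-2·u) du.
An antiderivative of u^4·e^(-2·u) is -(u^4/2 + u^3 + 3·u^2/2 + 3·u/2 + 3/4)·e^(-2·u); evaluating from 0 to 2.6 gives ≈ 0.44540, while the full integral is 3/4.
The region integral divided by the full integral gives P = 0.5939.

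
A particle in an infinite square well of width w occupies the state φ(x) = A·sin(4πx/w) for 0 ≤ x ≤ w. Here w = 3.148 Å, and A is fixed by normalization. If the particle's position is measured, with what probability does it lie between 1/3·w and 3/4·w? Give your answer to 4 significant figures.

P ≈ 0.4511

P = ∫_{1/3·w}^{3/4·w} |φ(x)|² dx.
The normalization integral ∫|φ|²dx over the whole domain equals w/2·A², and A² cancels in the ratio.
In terms of u = x/w (A² and the length scale cancel between numerator and denominator), P = [∫_{1/3}^{3/4} sin(4·π·u)^2 du] / [∫_{0}^{1} sin(4·π·u)^2 du].
With ∫ sin(4·π·u)^2 du = u/2 - sin(4·π·u)·cos(4·π·u)/(8·π) + C, the region integral is √(3)/(32·π) + 5/24 and the full one is 1/2.
Evaluating gives P = √(3)/(16·π) + 5/12.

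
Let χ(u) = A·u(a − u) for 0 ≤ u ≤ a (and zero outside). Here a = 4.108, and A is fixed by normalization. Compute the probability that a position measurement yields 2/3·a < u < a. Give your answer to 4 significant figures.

|χ|² is the probability density, so P = ∫_{2/3·a}^{a} |χ|² du.
Since A² = 1/(a^5/30), this is the region integral divided by the full normalization integral.
Substituting t = u/a, A² and the length scale cancel in the ratio: P = ∫_{2/3}^{1} t^2·(1 - t)^2 dt / ∫_{0}^{1} t^2·(1 - t)^2 dt.
An antiderivative of t^2·(1 - t)^2 is t^3·(6·t^2 - 15·t + 10)/30; evaluating from 2/3 to 1 gives 17/2430, while the full integral is 1/30.
The result is P = 17/81.

P ≈ 0.2099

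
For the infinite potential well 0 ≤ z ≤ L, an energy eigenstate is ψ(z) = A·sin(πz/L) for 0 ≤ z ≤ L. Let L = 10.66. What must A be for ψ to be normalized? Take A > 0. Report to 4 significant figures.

We need A² ∫|f|² dz = 1, taking the integral from 0 to L.
With ∫₀^L sin²(nπz/L) dz = L/2, with ψ = A·sin(πz/L), the integral evaluates to A²·[L/2].
Setting this equal to 1 gives A² = 1/(L/2).
With L = 10.66: A² = 0.18762 and A = 0.43315.

A ≈ 0.4331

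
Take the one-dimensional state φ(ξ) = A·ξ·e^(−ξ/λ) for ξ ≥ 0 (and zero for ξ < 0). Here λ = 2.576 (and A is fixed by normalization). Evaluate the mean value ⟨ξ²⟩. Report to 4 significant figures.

⟨ξ²⟩ = ∫ ξ^2 |φ|² dξ over the full domain.
Recall ∫₀^∞ ξ^m e^(−ξ/β) dξ = m!·β^(m+1), the ratio of the moment integral to the normalization integral gives ⟨ξ²⟩ = 3·λ^2.
Putting λ = 2.576 gives 19.907.

⟨ξ^2⟩ ≈ 19.91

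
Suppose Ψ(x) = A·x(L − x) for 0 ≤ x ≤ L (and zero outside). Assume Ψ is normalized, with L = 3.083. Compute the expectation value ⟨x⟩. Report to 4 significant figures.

By definition ⟨x⟩ = ∫ x |Ψ(x)|² dx.
Evaluating both integrals, ⟨x⟩ = L/2.
Putting L = 3.083 gives 1.5415.

⟨x⟩ ≈ 1.542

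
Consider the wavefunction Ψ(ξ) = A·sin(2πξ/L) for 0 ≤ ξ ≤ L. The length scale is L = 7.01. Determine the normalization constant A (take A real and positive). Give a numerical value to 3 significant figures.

A ≈ 0.534

The normalization condition is ∫|Ψ|² dξ = 1 from 0 to L.
With ∫₀^L sin²(nπξ/L) dξ = L/2, carrying out the integral gives A² · L/2.
So A² = (L/2)^(−1).
Plugging in L = 7.01 yields A = 0.5341.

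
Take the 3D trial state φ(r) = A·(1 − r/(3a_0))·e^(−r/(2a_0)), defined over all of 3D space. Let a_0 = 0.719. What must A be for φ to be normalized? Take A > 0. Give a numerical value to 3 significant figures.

A ≈ 0.567

We need A² ∫|f|² 4πr² dr = 1, taking the integral from 0 to ∞.
In 3D with spherical symmetry the volume element is 4πr² dr.
Using ∫₀^∞ rⁿ e^(−αr) dr = n!/αⁿ⁺¹, with φ = A·(1 − r/(3a_0))·e^(−r/(2a_0)), the integral evaluates to A²·[8·π·a_0^3/3].
So A² = (8·π·a_0^3/3)^(−1).
Substituting a_0 = 0.719 gives A² = 0.3211, so A = 0.5667.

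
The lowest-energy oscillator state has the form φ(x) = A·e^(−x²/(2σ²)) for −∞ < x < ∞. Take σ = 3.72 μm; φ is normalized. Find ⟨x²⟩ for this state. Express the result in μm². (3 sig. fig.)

⟨x^2⟩ ≈ 6.92 μm^2

⟨x²⟩ = ∫ x^2 |φ|² dx over the full domain.
With ∫_{−∞}^{∞} x^(2m) e^(−αx²) dx = (2m−1)!!·√π / (2^m α^(m+1/2)), since the A² factors cancel between numerator and denominator, ⟨x²⟩ = σ^2/2.
Putting σ = 3.72 gives 6.919.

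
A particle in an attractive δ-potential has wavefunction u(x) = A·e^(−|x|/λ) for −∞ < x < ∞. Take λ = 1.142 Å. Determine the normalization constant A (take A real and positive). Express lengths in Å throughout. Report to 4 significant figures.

A ≈ 0.9358 Å^(-1/2)

Normalization requires ∫|u|² dx = 1, integrated from −∞ to ∞.
With ∫₀^∞ x^0 e^(−αx) dx = 0!/α^1, ∫|u|² dx = A²·(λ).
With λ = 1.142: A² = 0.87566 and A = 0.93577.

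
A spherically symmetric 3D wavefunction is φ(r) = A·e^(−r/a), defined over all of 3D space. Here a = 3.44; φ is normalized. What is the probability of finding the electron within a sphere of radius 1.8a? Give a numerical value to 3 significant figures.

P ≈ 0.697

With dV = 4πr²dr, the probability is ∫|φ|² dV over r ≤ 1.8a.
The full normalization integral is A²·[π·a^3] = 1, fixing A².
Let u = r/a; then A², 4π and the length scale all cancel, so P = ∫_{0}^{1.8} u^2·e^(-2·u) du ÷ ∫_{0}^{∞} u^2·e^(-2·u) du.
With ∫ u^2·e^(-2·u) du = -(2·u^2 + 2·u + 1)·e^(-2·u)/4 + C, the region integral is 1/4 - 277·e^(-18/5)/100 and the full one is 1/4.
Taking the ratio yields P = 0.6973.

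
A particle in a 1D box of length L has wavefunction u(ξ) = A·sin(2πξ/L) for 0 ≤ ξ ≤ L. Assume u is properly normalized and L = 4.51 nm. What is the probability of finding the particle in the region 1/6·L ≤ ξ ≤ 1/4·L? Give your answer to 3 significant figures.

P ≈ 0.152

P = ∫_{1/6·L}^{1/4·L} |u(ξ)|² dξ.
Since A² = 1/(L/2), this is the region integral divided by the full normalization integral.
Substituting t = ξ/L, A² and the length scale cancel in the ratio: P = ∫_{1/6}^{1/4} sin(2·π·t)^2 dt / ∫_{0}^{1} sin(2·π·t)^2 dt.
Using ∫ sin(2·π·t)^2 dt = t/2 - sin(4·π·t)/(8·π), the numerator is √(3)/(16·π) + 1/24 and the denominator is 1/2.
This works out to P = (√(3)/8 + π/12)/π.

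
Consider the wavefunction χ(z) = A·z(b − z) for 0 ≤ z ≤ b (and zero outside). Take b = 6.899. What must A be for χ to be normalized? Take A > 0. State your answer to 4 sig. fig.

A ≈ 0.04381

Require ∫ |χ|² dz = 1 over the whole domain.
Expanding the polynomial and integrating term by term, the integral (without the A² prefactor) comes out to b^5/30.
Setting this equal to 1 gives A² = 1/(b^5/30).
Substituting b = 6.899 gives A² = 0.0019195, so A = 0.043812.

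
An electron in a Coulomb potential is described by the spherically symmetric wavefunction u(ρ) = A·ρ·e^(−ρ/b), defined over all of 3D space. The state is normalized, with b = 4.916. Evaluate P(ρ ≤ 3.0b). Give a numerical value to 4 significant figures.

P ≈ 0.7149

With dV = 4πρ²dρ, the probability is ∫|u|² dV over ρ ≤ 3.0b.
A² is fixed by ∫₀^∞ 4πρ²|u|² dρ = 1, i.e. A² = (3·π·b^5)^(−1).
In terms of t = ρ/b (A², 4π and the length scale all cancel between numerator and denominator), P = [∫_{0}^{3.0} t^4·e^(-2·t) dt] / [∫_{0}^{∞} t^4·e^(-2·t) dt].
With ∫ t^4·e^(-2·t) dt = -(t^4/2 + t^3 + 3·t^2/2 + 3·t/2 + 3/4)·e^(-2·t) + C, the region integral is 3/4 - 345·e^(-6)/4 and the full one is 3/4.
Taking the ratio yields P = 0.71494.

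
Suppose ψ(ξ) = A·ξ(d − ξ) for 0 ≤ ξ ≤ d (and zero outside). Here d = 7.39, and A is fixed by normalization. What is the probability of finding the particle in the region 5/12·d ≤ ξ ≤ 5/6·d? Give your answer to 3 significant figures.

P = ∫_{5/12·d}^{5/6·d} |ψ(ξ)|² dξ.
The normalization integral ∫|ψ|²dξ over the whole domain equals d^5/30·A², and A² cancels in the ratio.
Substituting u = ξ/d, A² and the length scale cancel in the ratio: P = ∫_{5/12}^{5/6} u^2·(1 - u)^2 du / ∫_{0}^{1} u^2·(1 - u)^2 du.
An antiderivative of u^2·(1 - u)^2 is u^3·(6·u^2 - 15·u + 10)/30; evaluating from 5/12 to 5/6 gives ≈ 0.020596, while the full integral is 1/30.
The result is P = 0.6179.

P ≈ 0.618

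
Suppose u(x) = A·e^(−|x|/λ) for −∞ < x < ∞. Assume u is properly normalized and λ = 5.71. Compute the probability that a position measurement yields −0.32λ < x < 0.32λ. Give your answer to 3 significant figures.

|u|² is the probability density, so P = ∫_{−0.32λ}^{0.32λ} |u|² dx.
With A² fixed by ∫|u|² = 1, i.e. A² = (λ)^(−1), substitute and integrate.
By symmetry take twice the x ≥ 0 contribution in numerator and denominator; the 2's cancel. Let t = x/λ; then A² and the length scale cancel, so P = ∫_{0}^{0.32} e^(-2·t) dt ÷ ∫_{0}^{∞} e^(-2·t) dt.
With ∫ e^(-2·t) dt = -e^(-2·t)/2 + C, the region integral is 1/2 - e^(-16/25)/2 and the full one is 1/2.
This works out to P = 0.4727.

P ≈ 0.473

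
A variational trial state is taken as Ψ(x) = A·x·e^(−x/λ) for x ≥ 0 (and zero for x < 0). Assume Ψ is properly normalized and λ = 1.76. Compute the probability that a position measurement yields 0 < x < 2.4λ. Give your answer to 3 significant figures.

The probability is P = ∫ |Ψ|² dx over [0, 2.4λ].
The normalization integral ∫|Ψ|²dx over the whole domain equals λ^3/4·A², and A² cancels in the ratio.
Substituting u = x/λ, A² and the length scale cancel in the ratio: P = ∫_{0}^{2.4} u^2·e^(-2·u) du / ∫_{0}^{∞} u^2·e^(-2·u) du.
With ∫ u^2·e^(-2·u) du = -(2·u^2 + 2·u + 1)·e^(-2·u)/4 + C, the region integral is 1/4 - 433·e^(-24/5)/100 and the full one is 1/4.
The result is P = 0.8575.

P ≈ 0.857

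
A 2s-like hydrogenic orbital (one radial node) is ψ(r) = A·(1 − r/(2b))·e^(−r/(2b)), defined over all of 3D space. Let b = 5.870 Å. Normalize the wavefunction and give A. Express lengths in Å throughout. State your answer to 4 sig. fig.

Normalization requires ∫|ψ|² 4πr² dr = 1, integrated from 0 to ∞.
(Spherical symmetry: dV = 4πr² dr.)
The integral (without the A² prefactor) comes out to 8·π·b^3.
Setting this equal to 1 gives A² = 1/(8·π·b^3).
Substituting b = 5.870 gives A² = 0.00019672, so A = 0.014026.

A ≈ 0.01403 Å^(-3/2)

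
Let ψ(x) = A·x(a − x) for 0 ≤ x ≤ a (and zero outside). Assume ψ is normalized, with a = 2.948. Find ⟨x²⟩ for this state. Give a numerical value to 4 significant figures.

⟨x^2⟩ ≈ 2.483

By definition ⟨x²⟩ = ∫ x^2 |ψ(x)|² dx.
Expanding the polynomial and integrating term by term, the ratio of the moment integral to the normalization integral gives ⟨x²⟩ = 2·a^2/7.
With a = 2.948, ⟨x^2⟩ = 2.4831.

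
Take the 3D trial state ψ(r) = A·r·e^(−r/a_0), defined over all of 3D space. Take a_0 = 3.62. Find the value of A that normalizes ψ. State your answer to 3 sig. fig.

A ≈ 0.0131

The normalization condition is ∫|ψ|² 4πr² dr = 1 from 0 to ∞.
Using ∫₀^∞ rⁿ e^(−αr) dr = n!/αⁿ⁺¹, the integral (without the A² prefactor) comes out to 3·π·a_0^5.
Setting this equal to 1 gives A² = 1/(3·π·a_0^5).
With a_0 = 3.62: A² = 0.0001707 and A = 0.01306.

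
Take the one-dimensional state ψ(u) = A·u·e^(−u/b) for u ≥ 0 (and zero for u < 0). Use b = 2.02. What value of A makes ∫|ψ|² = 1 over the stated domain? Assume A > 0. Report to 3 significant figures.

Require ∫ |ψ|² du = 1 over the whole domain.
Using ∫₀^∞ uⁿ e^(−αu) du = n!/αⁿ⁺¹, carrying out the integral gives A² · b^3/4.
Hence A² = 1/[b^3/4].
Plugging in b = 2.02 yields A = 0.6966.

A ≈ 0.697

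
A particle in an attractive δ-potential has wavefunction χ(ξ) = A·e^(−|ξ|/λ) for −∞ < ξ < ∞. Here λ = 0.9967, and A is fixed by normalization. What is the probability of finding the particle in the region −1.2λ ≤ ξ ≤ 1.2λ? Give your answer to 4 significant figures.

P ≈ 0.9093

The probability is P = ∫ |χ|² dξ over [−1.2λ, 1.2λ].
The normalization integral ∫|χ|²dξ over the whole domain equals λ·A², and A² cancels in the ratio.
Both integrals are even about ξ = 0, so only the ξ ≥ 0 halves are needed (the factors of 2 cancel). Substituting u = ξ/λ, A² and the length scale cancel in the ratio: P = ∫_{0}^{1.2} e^(-2·u) du / ∫_{0}^{∞} e^(-2·u) du.
With ∫ e^(-2·u) du = -e^(-2·u)/2 + C, the region integral is 1/2 - e^(-12/5)/2 and the full one is 1/2.
Evaluating gives P = 0.90928.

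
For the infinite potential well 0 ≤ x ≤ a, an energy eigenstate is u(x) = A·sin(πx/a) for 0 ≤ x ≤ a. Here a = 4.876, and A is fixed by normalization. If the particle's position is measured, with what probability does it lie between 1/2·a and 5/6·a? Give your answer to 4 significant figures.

P ≈ 0.4712

The probability is P = ∫ |u|² dx over [1/2·a, 5/6·a].
Since A² = 1/(a/2), this is the region integral divided by the full normalization integral.
Substituting t = x/a, A² and the length scale cancel in the ratio: P = ∫_{1/2}^{5/6} sin(π·t)^2 dt / ∫_{0}^{1} sin(π·t)^2 dt.
An antiderivative of sin(π·t)^2 is t/2 - sin(2·π·t)/(4·π); evaluating from 1/2 to 5/6 gives √(3)/(8·π) + 1/6, while the full integral is 1/2.
Evaluating gives P = (√(3)/4 + π/3)/π.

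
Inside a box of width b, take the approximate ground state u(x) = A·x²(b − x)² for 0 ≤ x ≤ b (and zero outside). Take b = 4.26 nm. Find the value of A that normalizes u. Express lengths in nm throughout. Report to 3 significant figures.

A ≈ 0.0369 nm^(-9/2)

The normalization condition is ∫|u|² dx = 1 from 0 to b.
With u = A·x²(b − x)², the integral evaluates to A²·[b^9/630].
Plugging in b = 4.26 yields A = 0.03693.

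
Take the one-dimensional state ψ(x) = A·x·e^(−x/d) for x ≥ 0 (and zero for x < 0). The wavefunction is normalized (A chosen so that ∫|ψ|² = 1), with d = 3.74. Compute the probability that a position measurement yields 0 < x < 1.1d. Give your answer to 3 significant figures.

P ≈ 0.377

The probability is P = ∫ |ψ|² dx over [0, 1.1d].
With A² fixed by ∫|ψ|² = 1, i.e. A² = (d^3/4)^(−1), substitute and integrate.
In terms of u = x/d (A² and the length scale cancel between numerator and denominator), P = [∫_{0}^{1.1} u^2·e^(-2·u) du] / [∫_{0}^{∞} u^2·e^(-2·u) du].
An antiderivative of u^2·e^(-2·u) is -(2·u^2 + 2·u + 1)·e^(-2·u)/4; evaluating from 0 to 1.1 gives 1/4 - 281·e^(-11/5)/200, while the full integral is 1/4.
This works out to P = 0.3773.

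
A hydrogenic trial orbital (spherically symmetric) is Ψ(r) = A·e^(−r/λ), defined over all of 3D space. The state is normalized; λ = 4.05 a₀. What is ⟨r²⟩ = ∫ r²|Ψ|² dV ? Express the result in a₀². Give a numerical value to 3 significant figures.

⟨r^2⟩ ≈ 49.2 a₀^2

The expectation value is the |Ψ|²-weighted average of r^2: ∫ r^2|Ψ|² 4πr² dr.
With ∫₀^∞ r^4 e^(−αr) dr = 4!/α^5, since the A² factors cancel between numerator and denominator, ⟨r²⟩ = 3·λ^2.
Putting λ = 4.05 gives 49.21.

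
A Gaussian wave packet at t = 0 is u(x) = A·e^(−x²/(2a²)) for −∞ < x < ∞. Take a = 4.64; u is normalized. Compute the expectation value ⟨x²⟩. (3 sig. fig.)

⟨x^2⟩ ≈ 10.8

⟨x²⟩ = ∫ x^2 |u|² dx over the full domain.
Differentiating ∫e^(−αx²) dx = √(π/α) under α to get the higher moments, the ratio of the moment integral to the normalization integral gives ⟨x²⟩ = a^2/2.
Putting a = 4.64 gives 10.76.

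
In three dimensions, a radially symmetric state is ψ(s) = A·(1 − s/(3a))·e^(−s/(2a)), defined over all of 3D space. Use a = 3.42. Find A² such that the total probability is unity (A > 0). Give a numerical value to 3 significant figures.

We need A² ∫|f|² 4πs² ds = 1, taking the integral from 0 to ∞.
With ∫₀^∞ s^4 e^(−αs) ds = 4!/α^5, carrying out the integral gives A² · 8·π·a^3/3.
Hence A² = 1/[8·π·a^3/3].
With a = 3.42: A² = 0.002984 and A = 0.05463.

A^2 ≈ 0.00298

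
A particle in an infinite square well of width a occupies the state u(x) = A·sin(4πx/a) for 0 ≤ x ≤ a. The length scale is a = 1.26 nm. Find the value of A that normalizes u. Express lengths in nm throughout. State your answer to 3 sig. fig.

A ≈ 1.26 nm^(-1/2)

Require ∫ |u|² dx = 1 over the whole domain.
Carrying out the integral gives A² · a/2.
So A² = (a/2)^(−1).
Substituting a = 1.26 gives A² = 1.587, so A = 1.260.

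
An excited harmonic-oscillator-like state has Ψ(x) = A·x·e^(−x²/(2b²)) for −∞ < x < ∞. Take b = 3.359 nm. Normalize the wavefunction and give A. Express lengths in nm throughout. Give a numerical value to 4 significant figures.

A ≈ 0.1725 nm^(-3/2)

Normalization requires ∫|Ψ|² dx = 1, integrated from −∞ to ∞.
The integral (without the A² prefactor) comes out to √(π)·b^3/2.
Hence A² = 1/[√(π)·b^3/2].
With b = 3.359: A² = 0.029773 and A = 0.17255.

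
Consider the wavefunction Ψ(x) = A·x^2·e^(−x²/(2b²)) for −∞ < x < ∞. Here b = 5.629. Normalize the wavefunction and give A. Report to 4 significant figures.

The normalization condition is ∫|Ψ|² dx = 1 from −∞ to ∞.
With Ψ = A·x^2·e^(−x²/(2b²)), the integral evaluates to A²·[3·√(π)·b^5/4].
Hence A² = 1/[3·√(π)·b^5/4].
With b = 5.629: A² = 0.00013311 and A = 0.011537.

A ≈ 0.01154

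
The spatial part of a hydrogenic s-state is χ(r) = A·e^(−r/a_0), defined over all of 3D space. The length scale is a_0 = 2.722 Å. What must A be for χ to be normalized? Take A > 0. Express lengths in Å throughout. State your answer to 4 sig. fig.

A ≈ 0.1256 Å^(-3/2)

We need A² ∫|f|² 4πr² dr = 1, taking the integral from 0 to ∞.
The angular integral contributes 4π, leaving ∫₀^∞ r²|χ|² dr.
∫|χ|² 4πr² dr = A²·(π·a_0^3).
Setting this equal to 1 gives A² = 1/(π·a_0^3).
With a_0 = 2.722: A² = 0.015783 and A = 0.12563.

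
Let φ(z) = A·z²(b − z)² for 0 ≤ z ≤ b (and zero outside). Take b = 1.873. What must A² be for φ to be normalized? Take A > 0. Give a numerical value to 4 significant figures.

We need A² ∫|f|² dz = 1, taking the integral from 0 to b.
Expanding the polynomial and integrating term by term, carrying out the integral gives A² · b^9/630.
Hence A² = 1/[b^9/630].
Plugging in b = 1.873 yields A = 1.4902.

A^2 ≈ 2.221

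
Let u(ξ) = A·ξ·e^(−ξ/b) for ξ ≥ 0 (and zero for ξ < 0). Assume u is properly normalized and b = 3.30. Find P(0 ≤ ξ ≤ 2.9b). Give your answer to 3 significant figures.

P ≈ 0.928

The probability is P = ∫ |u|² dξ over [0, 2.9b].
Since A² = 1/(b^3/4), this is the region integral divided by the full normalization integral.
Substituting t = ξ/b, A² and the length scale cancel in the ratio: P = ∫_{0}^{2.9} t^2·e^(-2·t) dt / ∫_{0}^{∞} t^2·e^(-2·t) dt.
An antiderivative of t^2·e^(-2·t) is -(2·t^2 + 2·t + 1)·e^(-2·t)/4; evaluating from 0 to 2.9 gives 1/4 - 1181·e^(-29/5)/200, while the full integral is 1/4.
Evaluating gives P = 0.9285.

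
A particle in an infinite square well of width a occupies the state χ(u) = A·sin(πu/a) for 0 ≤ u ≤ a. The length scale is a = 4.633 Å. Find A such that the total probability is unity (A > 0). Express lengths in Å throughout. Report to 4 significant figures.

A ≈ 0.6570 Å^(-1/2)

Normalization requires ∫|χ|² du = 1, integrated from 0 to a.
∫|χ|² du = A²·(a/2).
Setting this equal to 1 gives A² = 1/(a/2).
With a = 4.633: A² = 0.43169 and A = 0.65703.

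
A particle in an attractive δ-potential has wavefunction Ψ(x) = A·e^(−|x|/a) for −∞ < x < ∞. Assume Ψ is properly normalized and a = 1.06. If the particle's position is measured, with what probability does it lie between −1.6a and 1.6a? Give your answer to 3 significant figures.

P ≈ 0.959

P = ∫_{−1.6a}^{1.6a} |Ψ(x)|² dx.
With A² fixed by ∫|Ψ|² = 1, i.e. A² = (a)^(−1), substitute and integrate.
Both integrals are even about x = 0, so only the x ≥ 0 halves are needed (the factors of 2 cancel). Substituting u = x/a, A² and the length scale cancel in the ratio: P = ∫_{0}^{1.6} e^(-2·u) du / ∫_{0}^{∞} e^(-2·u) du.
Using ∫ e^(-2·u) du = -e^(-2·u)/2, the numerator is 1/2 - e^(-16/5)/2 and the denominator is 1/2.
The result is P = 0.9592.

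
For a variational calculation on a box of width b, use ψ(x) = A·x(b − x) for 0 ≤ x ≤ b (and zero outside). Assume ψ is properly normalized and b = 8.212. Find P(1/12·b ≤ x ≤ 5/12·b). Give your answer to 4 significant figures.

P = ∫_{1/12·b}^{5/12·b} |ψ(x)|² dx.
Since A² = 1/(b^5/30), this is the region integral divided by the full normalization integral.
Let u = x/b; then A² and the length scale cancel, so P = ∫_{1/12}^{5/12} u^2·(1 - u)^2 du ÷ ∫_{0}^{1} u^2·(1 - u)^2 du.
With ∫ u^2·(1 - u)^2 du = u^3·(6·u^2 - 15·u + 10)/30 + C, the region integral is ≈ 0.0113844 and the full one is 1/30.
Evaluating gives P = 0.34153.

P ≈ 0.3415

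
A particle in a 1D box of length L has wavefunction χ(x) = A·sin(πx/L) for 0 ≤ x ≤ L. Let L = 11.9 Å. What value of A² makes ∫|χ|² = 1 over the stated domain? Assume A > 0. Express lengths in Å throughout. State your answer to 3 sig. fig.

The normalization condition is ∫|χ|² dx = 1 from 0 to L.
With ∫₀^L sin²(nπx/L) dx = L/2, ∫|χ|² dx = A²·(L/2).
Setting this equal to 1 gives A² = 1/(L/2).
Plugging in L = 11.9 yields A = 0.4100.

A^2 ≈ 0.168 Å^(-1)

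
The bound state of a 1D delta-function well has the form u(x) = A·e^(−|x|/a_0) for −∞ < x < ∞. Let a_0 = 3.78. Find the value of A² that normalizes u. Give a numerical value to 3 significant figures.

A^2 ≈ 0.265

We need A² ∫|f|² dx = 1, taking the integral from −∞ to ∞.
Using ∫₀^∞ xⁿ e^(−αx) dx = n!/αⁿ⁺¹, the integral (without the A² prefactor) comes out to a_0.
Hence A² = 1/[a_0].
Plugging in a_0 = 3.78 yields A = 0.5143.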